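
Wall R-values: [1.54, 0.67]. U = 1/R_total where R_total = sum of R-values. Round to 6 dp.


R_total = 1.54 + 0.67 = 2.21
U = 1/2.21 = 0.452489

0.452489


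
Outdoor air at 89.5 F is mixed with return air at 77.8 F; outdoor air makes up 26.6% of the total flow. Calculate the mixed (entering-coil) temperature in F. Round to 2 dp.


T_mix = 77.8 + (26.6/100)*(89.5-77.8) = 80.91 F

80.91 F


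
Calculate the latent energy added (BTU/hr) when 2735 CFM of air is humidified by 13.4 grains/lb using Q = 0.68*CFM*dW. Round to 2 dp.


Q = 0.68 * 2735 * 13.4 = 24921.32 BTU/hr

24921.32 BTU/hr


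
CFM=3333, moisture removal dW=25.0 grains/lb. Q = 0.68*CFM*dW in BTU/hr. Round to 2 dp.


Q = 0.68 * 3333 * 25.0 = 56661.00 BTU/hr

56661.00 BTU/hr


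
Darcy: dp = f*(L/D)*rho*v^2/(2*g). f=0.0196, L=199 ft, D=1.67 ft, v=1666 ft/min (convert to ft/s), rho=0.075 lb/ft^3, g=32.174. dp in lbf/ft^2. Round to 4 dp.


v_fps = 1666/60 = 27.7667 ft/s
dp = 0.0196*(199/1.67)*0.075*27.7667^2/(2*32.174) = 2.0988 lbf/ft^2

2.0988 lbf/ft^2


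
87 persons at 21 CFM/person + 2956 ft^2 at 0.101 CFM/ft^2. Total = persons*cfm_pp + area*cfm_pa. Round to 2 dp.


Total = 87*21 + 2956*0.101 = 2125.56 CFM

2125.56 CFM


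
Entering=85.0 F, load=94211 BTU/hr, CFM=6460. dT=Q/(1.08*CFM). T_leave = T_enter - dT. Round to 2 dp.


dT = 94211/(1.08*6460) = 13.5035
T_leave = 85.0 - 13.5035 = 71.50 F

71.50 F


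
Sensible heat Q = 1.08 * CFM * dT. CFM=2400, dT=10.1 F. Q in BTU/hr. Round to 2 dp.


Q = 1.08 * 2400 * 10.1 = 26179.20 BTU/hr

26179.20 BTU/hr


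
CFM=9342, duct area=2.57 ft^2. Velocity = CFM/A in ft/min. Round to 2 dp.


V = 9342 / 2.57 = 3635.02 ft/min

3635.02 ft/min


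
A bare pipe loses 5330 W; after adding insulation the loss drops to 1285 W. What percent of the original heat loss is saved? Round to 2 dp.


Savings = ((5330-1285)/5330)*100 = 75.89 %

75.89 %


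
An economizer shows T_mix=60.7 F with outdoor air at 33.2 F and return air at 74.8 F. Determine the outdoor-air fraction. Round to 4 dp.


frac = (60.7 - 74.8) / (33.2 - 74.8) = 0.3389

0.3389


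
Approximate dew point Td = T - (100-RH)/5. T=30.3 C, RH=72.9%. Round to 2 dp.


Td = 30.3 - (100-72.9)/5 = 24.88 C

24.88 C


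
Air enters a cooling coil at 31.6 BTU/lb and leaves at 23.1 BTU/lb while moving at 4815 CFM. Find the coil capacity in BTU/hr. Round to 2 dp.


Q = 4.5 * 4815 * (31.6 - 23.1) = 184173.75 BTU/hr

184173.75 BTU/hr


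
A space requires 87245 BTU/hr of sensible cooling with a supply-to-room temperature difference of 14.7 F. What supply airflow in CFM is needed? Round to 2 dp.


CFM = 87245 / (1.08 * 14.7) = 5495.40

5495.40 CFM


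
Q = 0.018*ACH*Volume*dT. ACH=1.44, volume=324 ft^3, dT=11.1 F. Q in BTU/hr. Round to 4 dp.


Q = 0.018 * 1.44 * 324 * 11.1 = 93.2187 BTU/hr

93.2187 BTU/hr


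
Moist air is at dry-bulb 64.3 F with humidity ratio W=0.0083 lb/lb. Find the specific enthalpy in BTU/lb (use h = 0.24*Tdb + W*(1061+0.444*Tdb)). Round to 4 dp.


h = 0.24*64.3 + 0.0083*(1061+0.444*64.3) = 24.4753 BTU/lb

24.4753 BTU/lb


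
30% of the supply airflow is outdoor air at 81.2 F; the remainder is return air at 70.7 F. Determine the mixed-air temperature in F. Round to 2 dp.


T_mix = 0.3*81.2 + 0.7*70.7 = 73.85 F

73.85 F


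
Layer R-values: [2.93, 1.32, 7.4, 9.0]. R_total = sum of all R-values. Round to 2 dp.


R_total = 2.93 + 1.32 + 7.4 + 9.0 = 20.65

20.65


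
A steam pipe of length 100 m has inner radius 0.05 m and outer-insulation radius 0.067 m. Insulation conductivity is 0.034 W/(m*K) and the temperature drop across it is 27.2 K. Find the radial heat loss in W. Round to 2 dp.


Q = 2*pi*0.034*100*27.2/ln(0.067/0.05) = 1985.41 W

1985.41 W


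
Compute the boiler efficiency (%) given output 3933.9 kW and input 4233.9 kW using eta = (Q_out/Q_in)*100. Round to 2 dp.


eta = (3933.9/4233.9)*100 = 92.91 %

92.91 %


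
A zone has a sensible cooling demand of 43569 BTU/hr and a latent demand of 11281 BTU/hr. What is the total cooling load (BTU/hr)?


Qt = 43569 + 11281 = 54850 BTU/hr

54850 BTU/hr


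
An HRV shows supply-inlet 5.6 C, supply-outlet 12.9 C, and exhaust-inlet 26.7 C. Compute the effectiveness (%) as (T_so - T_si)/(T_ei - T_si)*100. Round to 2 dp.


eff = (12.9-5.6)/(26.7-5.6)*100 = 34.60 %

34.60 %


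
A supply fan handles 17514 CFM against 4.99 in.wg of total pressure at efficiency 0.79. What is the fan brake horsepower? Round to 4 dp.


BHP = 17514 * 4.99 / (6356 * 0.79) = 17.4050 hp

17.4050 hp


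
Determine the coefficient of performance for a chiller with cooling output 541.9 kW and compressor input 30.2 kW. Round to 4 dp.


COP = 541.9 / 30.2 = 17.9437

17.9437


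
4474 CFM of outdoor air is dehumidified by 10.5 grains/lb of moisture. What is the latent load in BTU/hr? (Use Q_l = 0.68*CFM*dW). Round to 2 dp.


Q = 0.68 * 4474 * 10.5 = 31944.36 BTU/hr

31944.36 BTU/hr


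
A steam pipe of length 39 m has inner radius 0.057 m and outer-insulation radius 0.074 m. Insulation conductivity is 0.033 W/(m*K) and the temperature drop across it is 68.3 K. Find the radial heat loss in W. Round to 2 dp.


Q = 2*pi*0.033*39*68.3/ln(0.074/0.057) = 2116.00 W

2116.00 W


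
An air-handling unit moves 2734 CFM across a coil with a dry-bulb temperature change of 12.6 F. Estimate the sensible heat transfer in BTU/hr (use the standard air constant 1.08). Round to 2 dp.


Q = 1.08 * 2734 * 12.6 = 37204.27 BTU/hr

37204.27 BTU/hr


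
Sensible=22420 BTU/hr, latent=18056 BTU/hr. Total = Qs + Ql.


Qt = 22420 + 18056 = 40476 BTU/hr

40476 BTU/hr


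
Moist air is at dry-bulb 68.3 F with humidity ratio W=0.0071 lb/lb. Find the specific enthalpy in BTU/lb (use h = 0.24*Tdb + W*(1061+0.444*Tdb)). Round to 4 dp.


h = 0.24*68.3 + 0.0071*(1061+0.444*68.3) = 24.1404 BTU/lb

24.1404 BTU/lb


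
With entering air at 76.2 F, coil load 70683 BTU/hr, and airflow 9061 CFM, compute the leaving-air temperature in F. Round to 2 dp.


dT = 70683/(1.08*9061) = 7.2230
T_leave = 76.2 - 7.2230 = 68.98 F

68.98 F


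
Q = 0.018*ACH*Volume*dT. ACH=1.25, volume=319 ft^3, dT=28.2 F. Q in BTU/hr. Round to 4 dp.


Q = 0.018 * 1.25 * 319 * 28.2 = 202.4055 BTU/hr

202.4055 BTU/hr


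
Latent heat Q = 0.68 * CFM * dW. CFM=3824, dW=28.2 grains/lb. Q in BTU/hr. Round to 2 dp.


Q = 0.68 * 3824 * 28.2 = 73329.02 BTU/hr

73329.02 BTU/hr


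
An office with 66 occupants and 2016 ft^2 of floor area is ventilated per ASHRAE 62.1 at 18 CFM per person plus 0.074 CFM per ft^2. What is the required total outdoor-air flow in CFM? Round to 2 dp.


Total = 66*18 + 2016*0.074 = 1337.18 CFM

1337.18 CFM


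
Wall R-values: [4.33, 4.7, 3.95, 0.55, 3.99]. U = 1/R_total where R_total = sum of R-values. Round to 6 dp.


R_total = 4.33 + 4.7 + 3.95 + 0.55 + 3.99 = 17.52
U = 1/17.52 = 0.057078

0.057078


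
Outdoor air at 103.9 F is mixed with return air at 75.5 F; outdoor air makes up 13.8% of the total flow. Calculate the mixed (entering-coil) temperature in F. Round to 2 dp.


T_mix = 75.5 + (13.8/100)*(103.9-75.5) = 79.42 F

79.42 F


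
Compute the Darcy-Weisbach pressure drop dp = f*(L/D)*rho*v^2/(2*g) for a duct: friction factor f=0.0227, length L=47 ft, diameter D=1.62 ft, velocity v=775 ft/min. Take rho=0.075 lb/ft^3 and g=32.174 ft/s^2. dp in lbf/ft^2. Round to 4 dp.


v_fps = 775/60 = 12.9167 ft/s
dp = 0.0227*(47/1.62)*0.075*12.9167^2/(2*32.174) = 0.1281 lbf/ft^2

0.1281 lbf/ft^2


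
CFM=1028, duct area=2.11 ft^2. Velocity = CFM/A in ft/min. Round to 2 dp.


V = 1028 / 2.11 = 487.20 ft/min

487.20 ft/min


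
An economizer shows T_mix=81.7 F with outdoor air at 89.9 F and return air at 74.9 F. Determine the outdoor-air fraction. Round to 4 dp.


frac = (81.7 - 74.9) / (89.9 - 74.9) = 0.4533

0.4533


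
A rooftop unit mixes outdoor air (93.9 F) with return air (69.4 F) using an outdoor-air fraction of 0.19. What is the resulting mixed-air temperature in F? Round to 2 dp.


T_mix = 0.19*93.9 + 0.81*69.4 = 74.06 F

74.06 F


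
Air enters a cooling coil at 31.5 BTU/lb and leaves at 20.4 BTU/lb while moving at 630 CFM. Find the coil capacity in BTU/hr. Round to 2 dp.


Q = 4.5 * 630 * (31.5 - 20.4) = 31468.50 BTU/hr

31468.50 BTU/hr


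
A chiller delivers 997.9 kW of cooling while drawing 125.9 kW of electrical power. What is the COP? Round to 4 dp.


COP = 997.9 / 125.9 = 7.9261

7.9261


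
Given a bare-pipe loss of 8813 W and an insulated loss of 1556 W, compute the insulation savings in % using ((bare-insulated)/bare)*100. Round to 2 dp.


Savings = ((8813-1556)/8813)*100 = 82.34 %

82.34 %


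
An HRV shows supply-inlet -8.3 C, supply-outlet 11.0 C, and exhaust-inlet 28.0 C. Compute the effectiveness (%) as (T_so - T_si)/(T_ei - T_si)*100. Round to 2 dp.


eff = (11.0-(-8.3))/(28.0-(-8.3))*100 = 53.17 %

53.17 %


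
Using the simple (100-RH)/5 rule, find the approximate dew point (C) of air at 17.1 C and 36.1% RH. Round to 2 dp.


Td = 17.1 - (100-36.1)/5 = 4.32 C

4.32 C


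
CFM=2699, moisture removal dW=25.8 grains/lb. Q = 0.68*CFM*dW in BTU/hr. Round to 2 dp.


Q = 0.68 * 2699 * 25.8 = 47351.26 BTU/hr

47351.26 BTU/hr


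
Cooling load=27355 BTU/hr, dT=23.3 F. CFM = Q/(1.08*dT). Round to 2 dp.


CFM = 27355 / (1.08 * 23.3) = 1087.07

1087.07 CFM


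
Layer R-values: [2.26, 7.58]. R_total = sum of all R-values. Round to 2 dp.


R_total = 2.26 + 7.58 = 9.84

9.84


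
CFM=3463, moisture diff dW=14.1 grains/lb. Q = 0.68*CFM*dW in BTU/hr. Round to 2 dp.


Q = 0.68 * 3463 * 14.1 = 33203.24 BTU/hr

33203.24 BTU/hr


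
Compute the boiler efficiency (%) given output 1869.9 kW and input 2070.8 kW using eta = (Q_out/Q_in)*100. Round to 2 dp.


eta = (1869.9/2070.8)*100 = 90.30 %

90.30 %


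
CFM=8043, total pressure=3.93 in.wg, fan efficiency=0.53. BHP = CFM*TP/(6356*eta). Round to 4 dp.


BHP = 8043 * 3.93 / (6356 * 0.53) = 9.3832 hp

9.3832 hp


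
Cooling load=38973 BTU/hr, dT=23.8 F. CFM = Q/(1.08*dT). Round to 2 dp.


CFM = 38973 / (1.08 * 23.8) = 1516.22

1516.22 CFM


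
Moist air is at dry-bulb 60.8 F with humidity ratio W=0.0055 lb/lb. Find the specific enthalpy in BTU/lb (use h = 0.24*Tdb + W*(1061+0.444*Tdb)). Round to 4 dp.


h = 0.24*60.8 + 0.0055*(1061+0.444*60.8) = 20.5760 BTU/lb

20.5760 BTU/lb


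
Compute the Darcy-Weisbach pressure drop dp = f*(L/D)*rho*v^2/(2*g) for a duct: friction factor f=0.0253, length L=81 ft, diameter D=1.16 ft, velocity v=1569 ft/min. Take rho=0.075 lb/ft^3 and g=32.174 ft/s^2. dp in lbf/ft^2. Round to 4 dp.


v_fps = 1569/60 = 26.15 ft/s
dp = 0.0253*(81/1.16)*0.075*26.15^2/(2*32.174) = 1.4080 lbf/ft^2

1.4080 lbf/ft^2


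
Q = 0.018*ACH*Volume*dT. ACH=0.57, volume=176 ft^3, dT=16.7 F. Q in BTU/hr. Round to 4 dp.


Q = 0.018 * 0.57 * 176 * 16.7 = 30.1562 BTU/hr

30.1562 BTU/hr


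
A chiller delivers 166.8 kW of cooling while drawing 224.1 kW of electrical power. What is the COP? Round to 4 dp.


COP = 166.8 / 224.1 = 0.7443

0.7443


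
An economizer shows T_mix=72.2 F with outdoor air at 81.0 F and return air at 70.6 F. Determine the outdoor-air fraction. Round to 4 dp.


frac = (72.2 - 70.6) / (81.0 - 70.6) = 0.1538

0.1538


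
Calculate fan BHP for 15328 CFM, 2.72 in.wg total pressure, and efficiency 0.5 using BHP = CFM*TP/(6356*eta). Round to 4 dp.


BHP = 15328 * 2.72 / (6356 * 0.5) = 13.1190 hp

13.1190 hp


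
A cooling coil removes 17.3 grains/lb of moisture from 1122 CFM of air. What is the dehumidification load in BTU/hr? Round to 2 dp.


Q = 0.68 * 1122 * 17.3 = 13199.21 BTU/hr

13199.21 BTU/hr


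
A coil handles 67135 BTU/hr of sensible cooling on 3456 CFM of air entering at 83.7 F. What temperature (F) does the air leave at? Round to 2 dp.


dT = 67135/(1.08*3456) = 17.9867
T_leave = 83.7 - 17.9867 = 65.71 F

65.71 F


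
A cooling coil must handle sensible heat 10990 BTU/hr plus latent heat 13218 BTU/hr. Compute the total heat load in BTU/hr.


Qt = 10990 + 13218 = 24208 BTU/hr

24208 BTU/hr


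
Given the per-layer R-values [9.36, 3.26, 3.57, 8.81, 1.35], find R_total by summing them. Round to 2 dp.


R_total = 9.36 + 3.26 + 3.57 + 8.81 + 1.35 = 26.35

26.35


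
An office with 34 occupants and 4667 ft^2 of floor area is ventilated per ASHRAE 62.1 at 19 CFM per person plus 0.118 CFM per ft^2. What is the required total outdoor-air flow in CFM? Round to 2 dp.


Total = 34*19 + 4667*0.118 = 1196.71 CFM

1196.71 CFM


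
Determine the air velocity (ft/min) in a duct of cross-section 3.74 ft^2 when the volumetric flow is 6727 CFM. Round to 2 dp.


V = 6727 / 3.74 = 1798.66 ft/min

1798.66 ft/min


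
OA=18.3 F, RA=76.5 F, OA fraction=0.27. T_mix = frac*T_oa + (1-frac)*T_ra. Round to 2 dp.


T_mix = 0.27*18.3 + 0.73*76.5 = 60.79 F

60.79 F


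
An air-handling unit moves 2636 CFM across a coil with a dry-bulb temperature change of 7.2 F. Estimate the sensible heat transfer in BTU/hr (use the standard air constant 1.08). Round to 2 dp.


Q = 1.08 * 2636 * 7.2 = 20497.54 BTU/hr

20497.54 BTU/hr


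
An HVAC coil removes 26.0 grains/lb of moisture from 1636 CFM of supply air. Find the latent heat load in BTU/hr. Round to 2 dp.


Q = 0.68 * 1636 * 26.0 = 28924.48 BTU/hr

28924.48 BTU/hr


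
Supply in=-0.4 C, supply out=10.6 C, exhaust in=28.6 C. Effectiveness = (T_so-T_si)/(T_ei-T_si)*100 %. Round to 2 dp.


eff = (10.6-(-0.4))/(28.6-(-0.4))*100 = 37.93 %

37.93 %


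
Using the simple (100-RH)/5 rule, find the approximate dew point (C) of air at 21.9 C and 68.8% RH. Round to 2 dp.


Td = 21.9 - (100-68.8)/5 = 15.66 C

15.66 C


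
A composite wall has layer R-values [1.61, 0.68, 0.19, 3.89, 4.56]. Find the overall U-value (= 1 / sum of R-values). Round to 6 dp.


R_total = 1.61 + 0.68 + 0.19 + 3.89 + 4.56 = 10.93
U = 1/10.93 = 0.091491

0.091491


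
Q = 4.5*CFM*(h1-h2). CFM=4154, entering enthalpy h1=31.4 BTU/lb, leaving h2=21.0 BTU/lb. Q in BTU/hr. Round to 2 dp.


Q = 4.5 * 4154 * (31.4 - 21.0) = 194407.20 BTU/hr

194407.20 BTU/hr


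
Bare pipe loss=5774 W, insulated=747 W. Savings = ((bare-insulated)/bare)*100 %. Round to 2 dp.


Savings = ((5774-747)/5774)*100 = 87.06 %

87.06 %


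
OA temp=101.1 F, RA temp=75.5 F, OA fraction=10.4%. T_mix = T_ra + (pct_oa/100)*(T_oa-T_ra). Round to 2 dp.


T_mix = 75.5 + (10.4/100)*(101.1-75.5) = 78.16 F

78.16 F


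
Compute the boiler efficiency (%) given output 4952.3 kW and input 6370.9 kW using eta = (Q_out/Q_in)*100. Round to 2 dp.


eta = (4952.3/6370.9)*100 = 77.73 %

77.73 %


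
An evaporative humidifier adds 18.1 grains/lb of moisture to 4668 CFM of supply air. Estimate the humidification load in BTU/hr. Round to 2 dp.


Q = 0.68 * 4668 * 18.1 = 57453.74 BTU/hr

57453.74 BTU/hr


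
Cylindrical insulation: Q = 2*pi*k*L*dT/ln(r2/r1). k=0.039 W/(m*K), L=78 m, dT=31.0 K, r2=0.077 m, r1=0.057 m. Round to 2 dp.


Q = 2*pi*0.039*78*31.0/ln(0.077/0.057) = 1970.10 W

1970.10 W


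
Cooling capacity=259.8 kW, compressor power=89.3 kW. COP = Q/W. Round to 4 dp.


COP = 259.8 / 89.3 = 2.9093

2.9093


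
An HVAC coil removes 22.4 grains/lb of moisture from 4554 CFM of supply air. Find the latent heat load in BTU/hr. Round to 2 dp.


Q = 0.68 * 4554 * 22.4 = 69366.53 BTU/hr

69366.53 BTU/hr


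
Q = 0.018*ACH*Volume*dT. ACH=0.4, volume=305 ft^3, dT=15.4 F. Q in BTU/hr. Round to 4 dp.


Q = 0.018 * 0.4 * 305 * 15.4 = 33.8184 BTU/hr

33.8184 BTU/hr


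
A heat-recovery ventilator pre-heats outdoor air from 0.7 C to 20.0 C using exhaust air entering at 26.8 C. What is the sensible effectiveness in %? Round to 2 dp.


eff = (20.0-0.7)/(26.8-0.7)*100 = 73.95 %

73.95 %


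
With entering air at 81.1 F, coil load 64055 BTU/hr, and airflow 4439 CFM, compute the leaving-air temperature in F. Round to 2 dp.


dT = 64055/(1.08*4439) = 13.3612
T_leave = 81.1 - 13.3612 = 67.74 F

67.74 F


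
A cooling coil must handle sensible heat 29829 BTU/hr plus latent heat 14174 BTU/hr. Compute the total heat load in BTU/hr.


Qt = 29829 + 14174 = 44003 BTU/hr

44003 BTU/hr


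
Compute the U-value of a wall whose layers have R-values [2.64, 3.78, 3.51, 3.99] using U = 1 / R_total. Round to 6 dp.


R_total = 2.64 + 3.78 + 3.51 + 3.99 = 13.92
U = 1/13.92 = 0.071839

0.071839


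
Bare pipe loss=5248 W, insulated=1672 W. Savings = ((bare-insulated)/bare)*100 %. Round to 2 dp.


Savings = ((5248-1672)/5248)*100 = 68.14 %

68.14 %


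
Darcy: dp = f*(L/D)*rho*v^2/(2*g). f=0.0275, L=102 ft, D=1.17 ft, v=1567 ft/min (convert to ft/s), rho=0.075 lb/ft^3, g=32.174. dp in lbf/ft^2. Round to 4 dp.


v_fps = 1567/60 = 26.1167 ft/s
dp = 0.0275*(102/1.17)*0.075*26.1167^2/(2*32.174) = 1.9059 lbf/ft^2

1.9059 lbf/ft^2


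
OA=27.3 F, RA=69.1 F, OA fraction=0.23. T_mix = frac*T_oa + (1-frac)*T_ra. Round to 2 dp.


T_mix = 0.23*27.3 + 0.77*69.1 = 59.49 F

59.49 F


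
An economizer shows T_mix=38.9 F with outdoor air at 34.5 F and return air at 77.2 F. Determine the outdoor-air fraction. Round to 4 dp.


frac = (38.9 - 77.2) / (34.5 - 77.2) = 0.8970

0.8970


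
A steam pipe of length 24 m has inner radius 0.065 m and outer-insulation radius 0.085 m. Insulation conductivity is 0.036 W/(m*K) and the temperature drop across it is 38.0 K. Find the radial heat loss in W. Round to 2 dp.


Q = 2*pi*0.036*24*38.0/ln(0.085/0.065) = 768.98 W

768.98 W


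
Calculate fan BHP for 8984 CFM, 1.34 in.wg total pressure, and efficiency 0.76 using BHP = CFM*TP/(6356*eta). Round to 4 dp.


BHP = 8984 * 1.34 / (6356 * 0.76) = 2.4922 hp

2.4922 hp


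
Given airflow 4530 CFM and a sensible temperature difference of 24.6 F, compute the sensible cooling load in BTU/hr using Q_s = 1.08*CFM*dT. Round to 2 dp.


Q = 1.08 * 4530 * 24.6 = 120353.04 BTU/hr

120353.04 BTU/hr


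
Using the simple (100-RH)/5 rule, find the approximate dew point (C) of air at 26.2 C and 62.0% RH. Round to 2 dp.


Td = 26.2 - (100-62.0)/5 = 18.60 C

18.60 C


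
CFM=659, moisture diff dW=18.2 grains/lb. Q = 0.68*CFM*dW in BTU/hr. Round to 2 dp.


Q = 0.68 * 659 * 18.2 = 8155.78 BTU/hr

8155.78 BTU/hr


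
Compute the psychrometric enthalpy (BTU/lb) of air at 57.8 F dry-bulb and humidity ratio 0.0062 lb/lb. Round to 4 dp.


h = 0.24*57.8 + 0.0062*(1061+0.444*57.8) = 20.6093 BTU/lb

20.6093 BTU/lb


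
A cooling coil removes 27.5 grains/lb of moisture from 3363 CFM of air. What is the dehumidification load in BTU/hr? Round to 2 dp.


Q = 0.68 * 3363 * 27.5 = 62888.10 BTU/hr

62888.10 BTU/hr


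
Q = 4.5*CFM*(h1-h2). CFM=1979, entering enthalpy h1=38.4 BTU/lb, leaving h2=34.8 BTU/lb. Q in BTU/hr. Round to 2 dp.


Q = 4.5 * 1979 * (38.4 - 34.8) = 32059.80 BTU/hr

32059.80 BTU/hr


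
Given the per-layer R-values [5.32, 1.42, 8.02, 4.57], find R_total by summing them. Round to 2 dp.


R_total = 5.32 + 1.42 + 8.02 + 4.57 = 19.33

19.33


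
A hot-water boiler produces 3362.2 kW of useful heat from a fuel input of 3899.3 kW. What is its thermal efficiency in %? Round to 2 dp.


eta = (3362.2/3899.3)*100 = 86.23 %

86.23 %


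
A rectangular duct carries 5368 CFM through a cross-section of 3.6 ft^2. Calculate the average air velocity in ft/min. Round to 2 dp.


V = 5368 / 3.6 = 1491.11 ft/min

1491.11 ft/min


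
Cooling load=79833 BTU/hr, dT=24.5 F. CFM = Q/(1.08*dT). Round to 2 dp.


CFM = 79833 / (1.08 * 24.5) = 3017.12

3017.12 CFM


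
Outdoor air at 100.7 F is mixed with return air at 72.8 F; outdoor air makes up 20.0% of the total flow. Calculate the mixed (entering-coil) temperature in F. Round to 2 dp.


T_mix = 72.8 + (20.0/100)*(100.7-72.8) = 78.38 F

78.38 F


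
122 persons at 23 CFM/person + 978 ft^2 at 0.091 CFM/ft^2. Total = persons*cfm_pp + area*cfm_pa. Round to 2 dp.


Total = 122*23 + 978*0.091 = 2895.00 CFM

2895.00 CFM


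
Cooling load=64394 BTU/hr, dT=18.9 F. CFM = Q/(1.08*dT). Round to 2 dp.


CFM = 64394 / (1.08 * 18.9) = 3154.71

3154.71 CFM


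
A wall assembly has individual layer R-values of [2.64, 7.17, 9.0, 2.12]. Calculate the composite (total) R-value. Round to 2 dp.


R_total = 2.64 + 7.17 + 9.0 + 2.12 = 20.93

20.93


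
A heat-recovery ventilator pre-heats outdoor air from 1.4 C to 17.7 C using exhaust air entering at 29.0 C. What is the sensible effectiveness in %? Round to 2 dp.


eff = (17.7-1.4)/(29.0-1.4)*100 = 59.06 %

59.06 %


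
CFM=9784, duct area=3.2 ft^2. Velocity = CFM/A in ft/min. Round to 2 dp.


V = 9784 / 3.2 = 3057.50 ft/min

3057.50 ft/min


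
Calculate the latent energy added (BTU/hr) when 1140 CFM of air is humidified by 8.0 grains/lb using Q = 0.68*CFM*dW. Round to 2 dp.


Q = 0.68 * 1140 * 8.0 = 6201.60 BTU/hr

6201.60 BTU/hr


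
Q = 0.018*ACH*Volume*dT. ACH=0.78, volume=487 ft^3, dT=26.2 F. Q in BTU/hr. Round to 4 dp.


Q = 0.018 * 0.78 * 487 * 26.2 = 179.1420 BTU/hr

179.1420 BTU/hr


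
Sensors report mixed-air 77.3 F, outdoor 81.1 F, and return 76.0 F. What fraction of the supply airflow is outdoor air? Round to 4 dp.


frac = (77.3 - 76.0) / (81.1 - 76.0) = 0.2549

0.2549


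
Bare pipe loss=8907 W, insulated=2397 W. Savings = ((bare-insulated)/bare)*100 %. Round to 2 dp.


Savings = ((8907-2397)/8907)*100 = 73.09 %

73.09 %


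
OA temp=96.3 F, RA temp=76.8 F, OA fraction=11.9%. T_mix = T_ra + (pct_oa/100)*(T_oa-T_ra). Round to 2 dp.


T_mix = 76.8 + (11.9/100)*(96.3-76.8) = 79.12 F

79.12 F


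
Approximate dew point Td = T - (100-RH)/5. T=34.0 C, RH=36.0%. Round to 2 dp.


Td = 34.0 - (100-36.0)/5 = 21.20 C

21.20 C


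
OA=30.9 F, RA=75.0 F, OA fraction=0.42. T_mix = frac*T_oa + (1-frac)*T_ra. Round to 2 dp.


T_mix = 0.42*30.9 + 0.58*75.0 = 56.48 F

56.48 F


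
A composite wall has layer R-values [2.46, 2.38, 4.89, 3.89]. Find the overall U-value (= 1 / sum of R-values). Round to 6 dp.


R_total = 2.46 + 2.38 + 4.89 + 3.89 = 13.62
U = 1/13.62 = 0.073421

0.073421


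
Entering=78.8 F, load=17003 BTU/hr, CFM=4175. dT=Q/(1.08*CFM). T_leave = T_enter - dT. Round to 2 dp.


dT = 17003/(1.08*4175) = 3.7709
T_leave = 78.8 - 3.7709 = 75.03 F

75.03 F


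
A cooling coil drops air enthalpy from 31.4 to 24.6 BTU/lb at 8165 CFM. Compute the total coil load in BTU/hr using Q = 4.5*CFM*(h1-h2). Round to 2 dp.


Q = 4.5 * 8165 * (31.4 - 24.6) = 249849.00 BTU/hr

249849.00 BTU/hr


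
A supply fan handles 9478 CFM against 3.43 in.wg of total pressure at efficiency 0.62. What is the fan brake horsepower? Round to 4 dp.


BHP = 9478 * 3.43 / (6356 * 0.62) = 8.2496 hp

8.2496 hp


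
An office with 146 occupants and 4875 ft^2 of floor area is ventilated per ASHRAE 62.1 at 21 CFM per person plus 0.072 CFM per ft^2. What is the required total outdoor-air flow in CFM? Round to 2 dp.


Total = 146*21 + 4875*0.072 = 3417.00 CFM

3417.00 CFM


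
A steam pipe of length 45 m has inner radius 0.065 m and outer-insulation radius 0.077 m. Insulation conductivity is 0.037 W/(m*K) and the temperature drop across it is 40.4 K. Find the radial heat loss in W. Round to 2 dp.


Q = 2*pi*0.037*45*40.4/ln(0.077/0.065) = 2494.68 W

2494.68 W


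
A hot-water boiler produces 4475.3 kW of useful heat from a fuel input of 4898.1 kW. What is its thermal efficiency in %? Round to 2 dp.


eta = (4475.3/4898.1)*100 = 91.37 %

91.37 %


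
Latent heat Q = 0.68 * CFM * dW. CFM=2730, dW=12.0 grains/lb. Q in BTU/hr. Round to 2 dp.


Q = 0.68 * 2730 * 12.0 = 22276.80 BTU/hr

22276.80 BTU/hr


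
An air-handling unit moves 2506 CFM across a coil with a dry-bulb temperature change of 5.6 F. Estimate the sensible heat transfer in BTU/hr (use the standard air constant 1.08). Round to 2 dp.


Q = 1.08 * 2506 * 5.6 = 15156.29 BTU/hr

15156.29 BTU/hr


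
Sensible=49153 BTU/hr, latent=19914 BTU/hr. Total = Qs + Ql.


Qt = 49153 + 19914 = 69067 BTU/hr

69067 BTU/hr


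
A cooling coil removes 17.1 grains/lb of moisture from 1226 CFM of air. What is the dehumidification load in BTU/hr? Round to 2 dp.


Q = 0.68 * 1226 * 17.1 = 14255.93 BTU/hr

14255.93 BTU/hr


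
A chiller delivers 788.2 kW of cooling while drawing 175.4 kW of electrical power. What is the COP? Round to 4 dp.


COP = 788.2 / 175.4 = 4.4937

4.4937


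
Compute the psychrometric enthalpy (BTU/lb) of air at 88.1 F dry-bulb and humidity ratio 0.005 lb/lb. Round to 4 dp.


h = 0.24*88.1 + 0.005*(1061+0.444*88.1) = 26.6446 BTU/lb

26.6446 BTU/lb


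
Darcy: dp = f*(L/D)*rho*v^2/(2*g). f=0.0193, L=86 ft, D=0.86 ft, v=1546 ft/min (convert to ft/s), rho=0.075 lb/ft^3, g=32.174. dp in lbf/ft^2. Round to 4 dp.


v_fps = 1546/60 = 25.7667 ft/s
dp = 0.0193*(86/0.86)*0.075*25.7667^2/(2*32.174) = 1.4935 lbf/ft^2

1.4935 lbf/ft^2


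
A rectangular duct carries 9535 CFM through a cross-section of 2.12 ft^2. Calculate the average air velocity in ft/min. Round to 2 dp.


V = 9535 / 2.12 = 4497.64 ft/min

4497.64 ft/min


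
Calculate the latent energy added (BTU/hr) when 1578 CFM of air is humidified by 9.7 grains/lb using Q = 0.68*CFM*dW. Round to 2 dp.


Q = 0.68 * 1578 * 9.7 = 10408.49 BTU/hr

10408.49 BTU/hr


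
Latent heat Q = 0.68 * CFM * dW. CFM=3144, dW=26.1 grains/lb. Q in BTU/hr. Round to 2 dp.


Q = 0.68 * 3144 * 26.1 = 55799.71 BTU/hr

55799.71 BTU/hr


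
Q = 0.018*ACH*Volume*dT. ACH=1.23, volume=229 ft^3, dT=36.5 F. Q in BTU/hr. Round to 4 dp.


Q = 0.018 * 1.23 * 229 * 36.5 = 185.0572 BTU/hr

185.0572 BTU/hr


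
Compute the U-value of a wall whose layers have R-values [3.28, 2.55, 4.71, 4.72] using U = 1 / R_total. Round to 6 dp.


R_total = 3.28 + 2.55 + 4.71 + 4.72 = 15.26
U = 1/15.26 = 0.065531

0.065531


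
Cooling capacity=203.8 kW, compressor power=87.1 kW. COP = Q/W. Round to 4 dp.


COP = 203.8 / 87.1 = 2.3398

2.3398


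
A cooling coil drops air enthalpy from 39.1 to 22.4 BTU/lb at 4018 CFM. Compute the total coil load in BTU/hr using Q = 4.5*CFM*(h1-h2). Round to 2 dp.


Q = 4.5 * 4018 * (39.1 - 22.4) = 301952.70 BTU/hr

301952.70 BTU/hr


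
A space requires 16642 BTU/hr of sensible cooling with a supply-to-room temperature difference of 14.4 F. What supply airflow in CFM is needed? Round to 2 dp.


CFM = 16642 / (1.08 * 14.4) = 1070.09

1070.09 CFM


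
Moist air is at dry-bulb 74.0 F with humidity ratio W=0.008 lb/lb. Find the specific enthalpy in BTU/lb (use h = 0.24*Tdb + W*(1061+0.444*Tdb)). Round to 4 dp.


h = 0.24*74.0 + 0.008*(1061+0.444*74.0) = 26.5108 BTU/lb

26.5108 BTU/lb


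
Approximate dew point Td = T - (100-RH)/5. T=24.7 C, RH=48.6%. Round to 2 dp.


Td = 24.7 - (100-48.6)/5 = 14.42 C

14.42 C


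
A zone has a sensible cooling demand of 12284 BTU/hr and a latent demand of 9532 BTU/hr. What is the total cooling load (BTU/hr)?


Qt = 12284 + 9532 = 21816 BTU/hr

21816 BTU/hr


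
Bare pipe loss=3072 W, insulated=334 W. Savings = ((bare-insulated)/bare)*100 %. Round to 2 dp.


Savings = ((3072-334)/3072)*100 = 89.13 %

89.13 %


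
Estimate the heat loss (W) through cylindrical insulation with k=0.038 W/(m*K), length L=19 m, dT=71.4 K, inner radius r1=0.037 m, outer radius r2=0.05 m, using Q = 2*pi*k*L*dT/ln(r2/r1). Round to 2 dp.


Q = 2*pi*0.038*19*71.4/ln(0.05/0.037) = 1075.71 W

1075.71 W


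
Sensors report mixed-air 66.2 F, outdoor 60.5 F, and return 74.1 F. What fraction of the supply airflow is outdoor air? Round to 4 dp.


frac = (66.2 - 74.1) / (60.5 - 74.1) = 0.5809

0.5809


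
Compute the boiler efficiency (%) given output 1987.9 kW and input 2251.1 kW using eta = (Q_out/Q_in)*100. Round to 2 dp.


eta = (1987.9/2251.1)*100 = 88.31 %

88.31 %


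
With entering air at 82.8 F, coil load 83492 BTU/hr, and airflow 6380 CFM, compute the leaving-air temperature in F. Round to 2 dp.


dT = 83492/(1.08*6380) = 12.1171
T_leave = 82.8 - 12.1171 = 70.68 F

70.68 F


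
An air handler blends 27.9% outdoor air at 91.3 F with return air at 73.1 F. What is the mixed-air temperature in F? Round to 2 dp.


T_mix = 73.1 + (27.9/100)*(91.3-73.1) = 78.18 F

78.18 F


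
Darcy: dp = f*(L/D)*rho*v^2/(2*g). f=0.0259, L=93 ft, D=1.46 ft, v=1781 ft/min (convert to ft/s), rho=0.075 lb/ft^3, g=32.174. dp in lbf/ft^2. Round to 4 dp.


v_fps = 1781/60 = 29.6833 ft/s
dp = 0.0259*(93/1.46)*0.075*29.6833^2/(2*32.174) = 1.6943 lbf/ft^2

1.6943 lbf/ft^2


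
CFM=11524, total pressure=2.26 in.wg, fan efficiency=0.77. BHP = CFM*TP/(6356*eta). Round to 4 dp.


BHP = 11524 * 2.26 / (6356 * 0.77) = 5.3215 hp

5.3215 hp


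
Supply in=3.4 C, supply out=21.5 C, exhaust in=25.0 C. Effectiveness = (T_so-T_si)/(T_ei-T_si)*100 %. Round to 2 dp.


eff = (21.5-3.4)/(25.0-3.4)*100 = 83.80 %

83.80 %


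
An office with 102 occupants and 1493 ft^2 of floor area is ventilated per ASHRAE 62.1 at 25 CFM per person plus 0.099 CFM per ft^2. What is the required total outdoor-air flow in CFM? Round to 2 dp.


Total = 102*25 + 1493*0.099 = 2697.81 CFM

2697.81 CFM


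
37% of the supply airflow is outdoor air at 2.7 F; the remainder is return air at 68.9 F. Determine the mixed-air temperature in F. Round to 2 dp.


T_mix = 0.37*2.7 + 0.63*68.9 = 44.41 F

44.41 F


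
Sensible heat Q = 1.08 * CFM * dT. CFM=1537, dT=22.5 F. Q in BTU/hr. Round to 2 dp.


Q = 1.08 * 1537 * 22.5 = 37349.10 BTU/hr

37349.10 BTU/hr


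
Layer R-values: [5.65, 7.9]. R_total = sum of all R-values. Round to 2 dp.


R_total = 5.65 + 7.9 = 13.55

13.55


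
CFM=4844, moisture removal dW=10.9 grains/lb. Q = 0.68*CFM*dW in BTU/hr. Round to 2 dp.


Q = 0.68 * 4844 * 10.9 = 35903.73 BTU/hr

35903.73 BTU/hr


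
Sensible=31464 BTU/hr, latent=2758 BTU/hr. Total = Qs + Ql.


Qt = 31464 + 2758 = 34222 BTU/hr

34222 BTU/hr


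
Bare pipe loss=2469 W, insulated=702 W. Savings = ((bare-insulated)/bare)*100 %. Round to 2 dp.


Savings = ((2469-702)/2469)*100 = 71.57 %

71.57 %


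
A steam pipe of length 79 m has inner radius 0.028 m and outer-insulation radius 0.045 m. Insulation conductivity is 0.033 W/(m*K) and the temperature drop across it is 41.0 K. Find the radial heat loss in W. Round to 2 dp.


Q = 2*pi*0.033*79*41.0/ln(0.045/0.028) = 1415.49 W

1415.49 W


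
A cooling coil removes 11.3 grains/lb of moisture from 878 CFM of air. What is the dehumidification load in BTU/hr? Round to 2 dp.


Q = 0.68 * 878 * 11.3 = 6746.55 BTU/hr

6746.55 BTU/hr


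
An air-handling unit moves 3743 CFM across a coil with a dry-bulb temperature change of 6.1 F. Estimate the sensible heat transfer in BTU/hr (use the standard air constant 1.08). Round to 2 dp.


Q = 1.08 * 3743 * 6.1 = 24658.88 BTU/hr

24658.88 BTU/hr


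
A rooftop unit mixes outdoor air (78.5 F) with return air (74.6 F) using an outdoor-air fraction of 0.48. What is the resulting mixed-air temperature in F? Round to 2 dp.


T_mix = 0.48*78.5 + 0.52*74.6 = 76.47 F

76.47 F


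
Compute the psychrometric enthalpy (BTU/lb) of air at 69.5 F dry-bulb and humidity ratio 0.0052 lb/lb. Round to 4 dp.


h = 0.24*69.5 + 0.0052*(1061+0.444*69.5) = 22.3577 BTU/lb

22.3577 BTU/lb


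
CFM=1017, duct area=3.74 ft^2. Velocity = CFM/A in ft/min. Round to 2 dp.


V = 1017 / 3.74 = 271.93 ft/min

271.93 ft/min


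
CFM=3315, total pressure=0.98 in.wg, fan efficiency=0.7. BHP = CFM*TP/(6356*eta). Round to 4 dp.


BHP = 3315 * 0.98 / (6356 * 0.7) = 0.7302 hp

0.7302 hp


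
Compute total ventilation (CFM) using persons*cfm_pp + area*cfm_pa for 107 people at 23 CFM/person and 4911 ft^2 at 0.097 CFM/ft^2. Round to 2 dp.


Total = 107*23 + 4911*0.097 = 2937.37 CFM

2937.37 CFM


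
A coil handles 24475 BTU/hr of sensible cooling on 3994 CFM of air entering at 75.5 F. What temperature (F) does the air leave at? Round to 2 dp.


dT = 24475/(1.08*3994) = 5.6740
T_leave = 75.5 - 5.6740 = 69.83 F

69.83 F


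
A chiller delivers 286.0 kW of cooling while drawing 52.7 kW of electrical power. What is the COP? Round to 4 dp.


COP = 286.0 / 52.7 = 5.4269

5.4269


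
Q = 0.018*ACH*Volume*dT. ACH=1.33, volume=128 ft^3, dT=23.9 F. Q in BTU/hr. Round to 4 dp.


Q = 0.018 * 1.33 * 128 * 23.9 = 73.2372 BTU/hr

73.2372 BTU/hr


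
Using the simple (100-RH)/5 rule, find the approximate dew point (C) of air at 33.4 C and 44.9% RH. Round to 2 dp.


Td = 33.4 - (100-44.9)/5 = 22.38 C

22.38 C


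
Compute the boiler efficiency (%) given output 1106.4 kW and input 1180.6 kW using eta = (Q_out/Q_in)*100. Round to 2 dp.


eta = (1106.4/1180.6)*100 = 93.72 %

93.72 %


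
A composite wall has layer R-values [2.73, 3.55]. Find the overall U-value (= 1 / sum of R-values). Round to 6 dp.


R_total = 2.73 + 3.55 = 6.28
U = 1/6.28 = 0.159236

0.159236


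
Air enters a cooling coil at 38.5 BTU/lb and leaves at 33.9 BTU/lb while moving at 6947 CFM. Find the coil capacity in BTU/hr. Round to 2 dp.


Q = 4.5 * 6947 * (38.5 - 33.9) = 143802.90 BTU/hr

143802.90 BTU/hr


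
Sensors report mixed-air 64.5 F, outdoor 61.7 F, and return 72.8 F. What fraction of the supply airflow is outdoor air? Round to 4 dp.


frac = (64.5 - 72.8) / (61.7 - 72.8) = 0.7477

0.7477


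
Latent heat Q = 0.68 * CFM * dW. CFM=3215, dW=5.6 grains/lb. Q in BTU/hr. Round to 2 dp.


Q = 0.68 * 3215 * 5.6 = 12242.72 BTU/hr

12242.72 BTU/hr


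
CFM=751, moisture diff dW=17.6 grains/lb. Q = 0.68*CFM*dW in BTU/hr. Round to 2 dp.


Q = 0.68 * 751 * 17.6 = 8987.97 BTU/hr

8987.97 BTU/hr


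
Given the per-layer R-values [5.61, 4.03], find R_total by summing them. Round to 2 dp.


R_total = 5.61 + 4.03 = 9.64

9.64


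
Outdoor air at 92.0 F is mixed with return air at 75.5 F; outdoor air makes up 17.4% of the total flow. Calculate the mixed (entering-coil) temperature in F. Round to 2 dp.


T_mix = 75.5 + (17.4/100)*(92.0-75.5) = 78.37 F

78.37 F


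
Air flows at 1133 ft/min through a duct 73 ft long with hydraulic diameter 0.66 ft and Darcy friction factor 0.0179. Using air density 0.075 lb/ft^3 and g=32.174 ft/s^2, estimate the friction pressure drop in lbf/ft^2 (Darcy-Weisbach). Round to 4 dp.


v_fps = 1133/60 = 18.8833 ft/s
dp = 0.0179*(73/0.66)*0.075*18.8833^2/(2*32.174) = 0.8228 lbf/ft^2

0.8228 lbf/ft^2


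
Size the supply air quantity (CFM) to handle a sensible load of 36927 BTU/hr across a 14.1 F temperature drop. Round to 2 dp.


CFM = 36927 / (1.08 * 14.1) = 2424.94

2424.94 CFM


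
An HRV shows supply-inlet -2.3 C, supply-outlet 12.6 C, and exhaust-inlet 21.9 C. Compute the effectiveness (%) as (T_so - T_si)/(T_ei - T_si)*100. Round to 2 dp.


eff = (12.6-(-2.3))/(21.9-(-2.3))*100 = 61.57 %

61.57 %


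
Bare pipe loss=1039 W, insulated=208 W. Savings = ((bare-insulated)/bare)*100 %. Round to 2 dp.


Savings = ((1039-208)/1039)*100 = 79.98 %

79.98 %


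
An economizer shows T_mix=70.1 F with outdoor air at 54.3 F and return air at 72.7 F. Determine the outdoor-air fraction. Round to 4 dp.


frac = (70.1 - 72.7) / (54.3 - 72.7) = 0.1413

0.1413


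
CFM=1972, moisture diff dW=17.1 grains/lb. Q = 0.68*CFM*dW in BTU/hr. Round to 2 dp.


Q = 0.68 * 1972 * 17.1 = 22930.42 BTU/hr

22930.42 BTU/hr


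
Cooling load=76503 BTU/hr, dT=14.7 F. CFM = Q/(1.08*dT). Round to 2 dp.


CFM = 76503 / (1.08 * 14.7) = 4818.78

4818.78 CFM


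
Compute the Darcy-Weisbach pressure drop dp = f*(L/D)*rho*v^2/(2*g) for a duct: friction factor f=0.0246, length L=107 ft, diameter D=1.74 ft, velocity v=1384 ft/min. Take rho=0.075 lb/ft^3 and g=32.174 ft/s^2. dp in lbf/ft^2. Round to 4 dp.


v_fps = 1384/60 = 23.0667 ft/s
dp = 0.0246*(107/1.74)*0.075*23.0667^2/(2*32.174) = 0.9381 lbf/ft^2

0.9381 lbf/ft^2


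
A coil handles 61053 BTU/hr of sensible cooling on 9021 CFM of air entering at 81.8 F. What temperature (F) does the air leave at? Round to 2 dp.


dT = 61053/(1.08*9021) = 6.2666
T_leave = 81.8 - 6.2666 = 75.53 F

75.53 F


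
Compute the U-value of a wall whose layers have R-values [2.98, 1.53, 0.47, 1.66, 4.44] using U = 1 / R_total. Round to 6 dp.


R_total = 2.98 + 1.53 + 0.47 + 1.66 + 4.44 = 11.08
U = 1/11.08 = 0.090253

0.090253


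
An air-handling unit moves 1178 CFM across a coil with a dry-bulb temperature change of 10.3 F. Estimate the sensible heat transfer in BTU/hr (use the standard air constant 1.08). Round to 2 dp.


Q = 1.08 * 1178 * 10.3 = 13104.07 BTU/hr

13104.07 BTU/hr


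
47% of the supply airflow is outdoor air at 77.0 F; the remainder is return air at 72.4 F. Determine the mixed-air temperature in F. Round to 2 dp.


T_mix = 0.47*77.0 + 0.53*72.4 = 74.56 F

74.56 F


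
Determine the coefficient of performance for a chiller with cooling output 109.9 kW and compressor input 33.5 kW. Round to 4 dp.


COP = 109.9 / 33.5 = 3.2806

3.2806


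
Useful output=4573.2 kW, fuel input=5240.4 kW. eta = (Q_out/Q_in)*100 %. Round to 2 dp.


eta = (4573.2/5240.4)*100 = 87.27 %

87.27 %


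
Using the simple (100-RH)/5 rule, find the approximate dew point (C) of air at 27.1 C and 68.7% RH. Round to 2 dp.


Td = 27.1 - (100-68.7)/5 = 20.84 C

20.84 C


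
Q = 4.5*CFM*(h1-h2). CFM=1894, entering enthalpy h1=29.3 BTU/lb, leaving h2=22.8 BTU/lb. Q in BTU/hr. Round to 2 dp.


Q = 4.5 * 1894 * (29.3 - 22.8) = 55399.50 BTU/hr

55399.50 BTU/hr


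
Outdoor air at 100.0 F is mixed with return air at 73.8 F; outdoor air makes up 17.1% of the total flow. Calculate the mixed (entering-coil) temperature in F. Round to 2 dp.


T_mix = 73.8 + (17.1/100)*(100.0-73.8) = 78.28 F

78.28 F


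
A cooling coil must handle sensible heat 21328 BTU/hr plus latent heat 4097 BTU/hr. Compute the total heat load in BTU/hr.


Qt = 21328 + 4097 = 25425 BTU/hr

25425 BTU/hr


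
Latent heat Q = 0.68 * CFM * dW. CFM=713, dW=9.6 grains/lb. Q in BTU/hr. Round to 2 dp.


Q = 0.68 * 713 * 9.6 = 4654.46 BTU/hr

4654.46 BTU/hr


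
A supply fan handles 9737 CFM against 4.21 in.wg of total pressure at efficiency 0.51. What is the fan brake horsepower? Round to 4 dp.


BHP = 9737 * 4.21 / (6356 * 0.51) = 12.6460 hp

12.6460 hp


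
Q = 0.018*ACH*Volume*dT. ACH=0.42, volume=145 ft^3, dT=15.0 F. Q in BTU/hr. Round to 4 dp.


Q = 0.018 * 0.42 * 145 * 15.0 = 16.4430 BTU/hr

16.4430 BTU/hr


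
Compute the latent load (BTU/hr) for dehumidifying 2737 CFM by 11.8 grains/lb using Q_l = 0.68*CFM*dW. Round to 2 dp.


Q = 0.68 * 2737 * 11.8 = 21961.69 BTU/hr

21961.69 BTU/hr


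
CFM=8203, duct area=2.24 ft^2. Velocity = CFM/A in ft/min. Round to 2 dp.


V = 8203 / 2.24 = 3662.05 ft/min

3662.05 ft/min


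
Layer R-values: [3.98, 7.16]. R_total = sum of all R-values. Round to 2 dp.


R_total = 3.98 + 7.16 = 11.14

11.14


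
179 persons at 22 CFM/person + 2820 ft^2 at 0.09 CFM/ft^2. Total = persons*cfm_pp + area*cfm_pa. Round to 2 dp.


Total = 179*22 + 2820*0.09 = 4191.80 CFM

4191.80 CFM


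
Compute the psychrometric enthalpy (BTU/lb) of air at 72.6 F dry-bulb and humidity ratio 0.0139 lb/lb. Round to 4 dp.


h = 0.24*72.6 + 0.0139*(1061+0.444*72.6) = 32.6200 BTU/lb

32.6200 BTU/lb


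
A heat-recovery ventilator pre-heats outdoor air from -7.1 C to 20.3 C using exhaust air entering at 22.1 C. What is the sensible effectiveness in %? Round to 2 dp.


eff = (20.3-(-7.1))/(22.1-(-7.1))*100 = 93.84 %

93.84 %


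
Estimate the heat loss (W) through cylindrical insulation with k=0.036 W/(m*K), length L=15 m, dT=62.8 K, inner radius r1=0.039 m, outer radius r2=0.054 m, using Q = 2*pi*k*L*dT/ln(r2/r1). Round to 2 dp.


Q = 2*pi*0.036*15*62.8/ln(0.054/0.039) = 654.77 W

654.77 W
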